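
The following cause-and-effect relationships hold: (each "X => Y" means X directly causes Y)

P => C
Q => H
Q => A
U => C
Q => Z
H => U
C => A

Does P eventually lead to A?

There is a causal chain: P → C → A.

Yes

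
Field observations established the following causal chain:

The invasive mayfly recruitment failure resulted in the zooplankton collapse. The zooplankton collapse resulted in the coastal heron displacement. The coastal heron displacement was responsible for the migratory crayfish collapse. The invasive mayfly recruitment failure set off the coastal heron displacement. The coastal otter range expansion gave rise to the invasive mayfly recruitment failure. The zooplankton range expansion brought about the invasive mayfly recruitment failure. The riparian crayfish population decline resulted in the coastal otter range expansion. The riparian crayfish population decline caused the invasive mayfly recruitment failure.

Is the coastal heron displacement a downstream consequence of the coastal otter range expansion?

There is a causal chain: the coastal otter range expansion → the invasive mayfly recruitment failure → the coastal heron displacement.

Yes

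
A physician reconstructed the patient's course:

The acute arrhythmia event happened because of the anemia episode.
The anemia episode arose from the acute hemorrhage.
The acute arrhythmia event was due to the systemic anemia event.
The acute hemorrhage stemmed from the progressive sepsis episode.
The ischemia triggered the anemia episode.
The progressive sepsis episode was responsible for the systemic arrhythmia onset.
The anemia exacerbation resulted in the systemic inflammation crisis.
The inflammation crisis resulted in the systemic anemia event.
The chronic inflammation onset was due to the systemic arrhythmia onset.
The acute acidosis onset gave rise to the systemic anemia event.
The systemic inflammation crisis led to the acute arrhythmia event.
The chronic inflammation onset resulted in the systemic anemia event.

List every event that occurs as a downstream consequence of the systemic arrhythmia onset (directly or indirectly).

Direct effects: the chronic inflammation onset.
2 steps out: the systemic anemia event.
3 steps out: the acute arrhythmia event.
Not reachable from it: the progressive sepsis episode, the anemia exacerbation, the systemic inflammation crisis, the acute hemorrhage, the acute acidosis onset, the inflammation crisis, the ischemia, the anemia episode.

the acute arrhythmia event, the chronic inflammation onset, the systemic anemia event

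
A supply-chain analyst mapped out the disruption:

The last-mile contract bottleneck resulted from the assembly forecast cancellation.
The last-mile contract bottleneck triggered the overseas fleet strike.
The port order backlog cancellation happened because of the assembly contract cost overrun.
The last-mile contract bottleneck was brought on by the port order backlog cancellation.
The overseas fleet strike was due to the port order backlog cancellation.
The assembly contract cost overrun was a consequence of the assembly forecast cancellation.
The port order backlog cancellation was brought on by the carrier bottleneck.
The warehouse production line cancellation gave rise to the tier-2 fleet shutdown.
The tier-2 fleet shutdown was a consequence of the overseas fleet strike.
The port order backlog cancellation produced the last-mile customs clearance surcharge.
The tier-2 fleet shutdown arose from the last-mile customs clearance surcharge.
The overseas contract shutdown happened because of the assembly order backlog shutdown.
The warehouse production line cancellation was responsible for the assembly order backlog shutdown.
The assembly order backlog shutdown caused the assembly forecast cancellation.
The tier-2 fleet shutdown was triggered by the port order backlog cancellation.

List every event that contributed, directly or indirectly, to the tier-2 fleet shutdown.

Immediate causes of the tier-2 fleet shutdown: the warehouse production line cancellation, the port order backlog cancellation, the overseas fleet strike, the last-mile customs clearance surcharge.
Further upstream: the assembly order backlog shutdown, the assembly forecast cancellation, the assembly contract cost overrun, the carrier bottleneck, the last-mile contract bottleneck.

the assembly contract cost overrun, the assembly forecast cancellation, the assembly order backlog shutdown, the carrier bottleneck, the last-mile contract bottleneck, the last-mile customs clearance surcharge, the overseas fleet strike, the port order backlog cancellation, the warehouse production line cancellation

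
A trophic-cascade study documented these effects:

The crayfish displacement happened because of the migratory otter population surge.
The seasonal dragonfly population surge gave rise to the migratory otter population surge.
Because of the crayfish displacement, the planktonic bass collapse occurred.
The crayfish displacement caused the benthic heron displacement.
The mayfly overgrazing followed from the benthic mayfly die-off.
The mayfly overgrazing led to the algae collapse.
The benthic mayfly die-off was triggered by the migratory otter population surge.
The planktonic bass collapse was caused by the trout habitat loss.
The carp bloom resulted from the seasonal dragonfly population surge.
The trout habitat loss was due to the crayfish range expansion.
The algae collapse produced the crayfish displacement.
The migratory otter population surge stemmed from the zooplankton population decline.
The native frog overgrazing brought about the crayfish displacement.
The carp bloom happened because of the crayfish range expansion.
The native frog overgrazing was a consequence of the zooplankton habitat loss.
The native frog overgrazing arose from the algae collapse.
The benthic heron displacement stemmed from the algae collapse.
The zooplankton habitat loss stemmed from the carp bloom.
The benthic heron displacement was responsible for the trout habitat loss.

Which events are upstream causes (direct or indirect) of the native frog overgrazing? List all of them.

the algae collapse, the benthic mayfly die-off, the carp bloom, the crayfish range expansion, the mayfly overgrazing, the migratory otter population surge, the seasonal dragonfly population surge, the zooplankton habitat loss, the zooplankton population decline

Immediate causes of the native frog overgrazing: the zooplankton habitat loss, the algae collapse.
Further upstream: the zooplankton population decline, the seasonal dragonfly population surge, the migratory otter population surge, the crayfish range expansion, the carp bloom, the benthic mayfly die-off, the mayfly overgrazing.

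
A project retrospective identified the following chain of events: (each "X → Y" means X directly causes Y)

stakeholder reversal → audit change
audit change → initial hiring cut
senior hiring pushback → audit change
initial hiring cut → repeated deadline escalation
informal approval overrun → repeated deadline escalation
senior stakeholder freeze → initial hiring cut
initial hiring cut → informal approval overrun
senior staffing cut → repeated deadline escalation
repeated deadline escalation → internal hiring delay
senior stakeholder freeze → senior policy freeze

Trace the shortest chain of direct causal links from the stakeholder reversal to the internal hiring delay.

the stakeholder reversal → the audit change
the audit change → the initial hiring cut
the initial hiring cut → the repeated deadline escalation
the repeated deadline escalation → the internal hiring delay
Length: 4 steps.

the stakeholder reversal → the audit change → the initial hiring cut → the repeated deadline escalation → the internal hiring delay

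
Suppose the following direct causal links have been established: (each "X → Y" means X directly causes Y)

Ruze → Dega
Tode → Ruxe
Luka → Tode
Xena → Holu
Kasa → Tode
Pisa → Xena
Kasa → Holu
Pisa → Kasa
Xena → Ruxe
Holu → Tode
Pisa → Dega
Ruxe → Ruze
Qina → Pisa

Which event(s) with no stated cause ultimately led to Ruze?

Tracing upstream from Ruze: Ruze ← Ruxe ← Xena ← Pisa ← Qina.
A separate upstream branch: Ruze ← Ruxe ← Tode ← Luka.
Each of those chain origins has no stated cause.

Luka, Qina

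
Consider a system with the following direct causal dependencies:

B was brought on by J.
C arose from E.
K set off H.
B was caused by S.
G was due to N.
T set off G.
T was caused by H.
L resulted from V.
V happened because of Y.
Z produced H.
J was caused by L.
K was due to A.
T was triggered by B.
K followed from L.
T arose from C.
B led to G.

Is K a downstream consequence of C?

No

C leads to T, G; K is not among them.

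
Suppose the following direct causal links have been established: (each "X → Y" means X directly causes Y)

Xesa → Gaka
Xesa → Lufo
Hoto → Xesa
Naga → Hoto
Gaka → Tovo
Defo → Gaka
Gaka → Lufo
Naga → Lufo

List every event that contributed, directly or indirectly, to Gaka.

Immediate causes of Gaka: Defo, Xesa.
Further upstream: Naga, Hoto.

Defo, Hoto, Naga, Xesa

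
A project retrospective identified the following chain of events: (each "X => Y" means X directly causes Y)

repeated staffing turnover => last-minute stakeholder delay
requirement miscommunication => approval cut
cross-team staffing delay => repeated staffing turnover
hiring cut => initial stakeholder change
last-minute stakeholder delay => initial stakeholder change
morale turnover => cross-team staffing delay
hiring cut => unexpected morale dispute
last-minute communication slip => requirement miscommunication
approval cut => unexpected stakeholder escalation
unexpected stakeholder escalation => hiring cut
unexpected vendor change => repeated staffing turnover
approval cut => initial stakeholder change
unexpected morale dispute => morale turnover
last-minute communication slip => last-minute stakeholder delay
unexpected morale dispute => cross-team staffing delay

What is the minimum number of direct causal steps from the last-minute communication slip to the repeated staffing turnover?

7

Shortest chain: the last-minute communication slip → the requirement miscommunication → the approval cut → the unexpected stakeholder escalation → the hiring cut → the unexpected morale dispute → the cross-team staffing delay → the repeated staffing turnover.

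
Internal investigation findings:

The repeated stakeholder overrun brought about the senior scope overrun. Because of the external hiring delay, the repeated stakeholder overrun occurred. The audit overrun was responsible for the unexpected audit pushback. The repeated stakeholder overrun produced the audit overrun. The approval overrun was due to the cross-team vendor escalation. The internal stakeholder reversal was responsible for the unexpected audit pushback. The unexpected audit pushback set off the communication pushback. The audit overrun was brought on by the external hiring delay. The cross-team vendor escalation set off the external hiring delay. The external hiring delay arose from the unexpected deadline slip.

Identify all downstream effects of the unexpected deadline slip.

Direct effects: the external hiring delay.
2 steps out: the repeated stakeholder overrun, the audit overrun.
3 steps out: the unexpected audit pushback, the senior scope overrun.
4 steps out: the communication pushback.
Not reachable from it: the cross-team vendor escalation, the internal stakeholder reversal, the approval overrun.

the audit overrun, the communication pushback, the external hiring delay, the repeated stakeholder overrun, the senior scope overrun, the unexpected audit pushback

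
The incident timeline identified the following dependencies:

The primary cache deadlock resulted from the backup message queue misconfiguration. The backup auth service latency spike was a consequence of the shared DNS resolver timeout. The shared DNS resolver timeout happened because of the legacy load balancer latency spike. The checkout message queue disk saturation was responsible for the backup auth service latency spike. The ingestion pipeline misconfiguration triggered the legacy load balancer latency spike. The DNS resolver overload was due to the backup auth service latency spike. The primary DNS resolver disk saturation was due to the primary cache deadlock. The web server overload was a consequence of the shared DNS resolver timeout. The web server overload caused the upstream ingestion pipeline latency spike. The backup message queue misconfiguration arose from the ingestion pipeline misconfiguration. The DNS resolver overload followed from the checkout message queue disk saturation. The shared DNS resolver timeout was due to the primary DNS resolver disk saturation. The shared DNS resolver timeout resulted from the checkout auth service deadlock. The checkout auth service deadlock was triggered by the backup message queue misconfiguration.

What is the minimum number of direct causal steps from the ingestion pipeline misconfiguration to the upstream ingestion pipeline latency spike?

4

Shortest chain: the ingestion pipeline misconfiguration → the legacy load balancer latency spike → the shared DNS resolver timeout → the web server overload → the upstream ingestion pipeline latency spike.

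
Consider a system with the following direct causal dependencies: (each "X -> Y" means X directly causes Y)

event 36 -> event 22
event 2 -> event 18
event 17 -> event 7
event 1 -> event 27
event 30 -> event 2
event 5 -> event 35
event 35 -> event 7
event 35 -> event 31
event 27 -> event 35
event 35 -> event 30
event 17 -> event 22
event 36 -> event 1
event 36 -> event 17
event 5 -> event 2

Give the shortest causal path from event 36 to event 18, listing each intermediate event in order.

event 36 → event 1 → event 27 → event 35 → event 30 → event 2 → event 18

event 36 → event 1
event 1 → event 27
event 27 → event 35
event 35 → event 30
event 30 → event 2
event 2 → event 18
Length: 6 steps.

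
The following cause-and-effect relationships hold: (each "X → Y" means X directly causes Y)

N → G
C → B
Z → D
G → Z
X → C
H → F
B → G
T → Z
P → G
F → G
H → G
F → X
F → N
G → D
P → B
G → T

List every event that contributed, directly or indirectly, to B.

C, F, H, P, X

Immediate causes of B: P, C.
Further upstream: H, F, X.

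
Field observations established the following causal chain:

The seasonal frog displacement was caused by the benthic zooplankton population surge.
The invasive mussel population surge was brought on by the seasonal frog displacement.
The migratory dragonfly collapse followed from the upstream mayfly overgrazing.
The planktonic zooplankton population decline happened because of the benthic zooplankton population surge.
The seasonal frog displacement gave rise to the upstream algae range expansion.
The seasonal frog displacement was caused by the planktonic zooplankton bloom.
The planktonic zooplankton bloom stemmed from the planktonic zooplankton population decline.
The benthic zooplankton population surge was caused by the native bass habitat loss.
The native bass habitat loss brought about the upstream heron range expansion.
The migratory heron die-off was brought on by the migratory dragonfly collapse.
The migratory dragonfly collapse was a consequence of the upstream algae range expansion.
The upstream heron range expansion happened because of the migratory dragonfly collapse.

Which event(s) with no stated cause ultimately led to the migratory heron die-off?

Tracing upstream from the migratory heron die-off: the migratory heron die-off ← the migratory dragonfly collapse ← the upstream algae range expansion ← the seasonal frog displacement ← the benthic zooplankton population surge ← the native bass habitat loss.
A separate upstream branch: the migratory heron die-off ← the migratory dragonfly collapse ← the upstream mayfly overgrazing.
Each of those chain origins has no stated cause.

the native bass habitat loss, the upstream mayfly overgrazing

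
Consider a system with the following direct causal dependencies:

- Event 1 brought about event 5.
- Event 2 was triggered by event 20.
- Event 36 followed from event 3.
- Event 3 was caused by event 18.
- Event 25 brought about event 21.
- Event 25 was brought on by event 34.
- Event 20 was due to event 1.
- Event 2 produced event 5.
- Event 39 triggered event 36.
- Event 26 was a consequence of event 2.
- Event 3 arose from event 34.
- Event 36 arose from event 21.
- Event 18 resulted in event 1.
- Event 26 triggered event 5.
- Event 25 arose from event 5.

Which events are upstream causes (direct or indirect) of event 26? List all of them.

event 1, event 18, event 2, event 20

Immediate cause of event 26: event 2.
Further upstream: event 18, event 1, event 20.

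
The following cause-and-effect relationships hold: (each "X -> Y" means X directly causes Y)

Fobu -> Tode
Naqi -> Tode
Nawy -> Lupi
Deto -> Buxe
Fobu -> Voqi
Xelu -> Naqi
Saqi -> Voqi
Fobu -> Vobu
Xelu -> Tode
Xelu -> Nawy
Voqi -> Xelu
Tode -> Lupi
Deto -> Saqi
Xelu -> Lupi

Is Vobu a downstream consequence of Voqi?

Voqi leads to Xelu, Naqi, Nawy, Tode, Lupi; Vobu is not among them.

No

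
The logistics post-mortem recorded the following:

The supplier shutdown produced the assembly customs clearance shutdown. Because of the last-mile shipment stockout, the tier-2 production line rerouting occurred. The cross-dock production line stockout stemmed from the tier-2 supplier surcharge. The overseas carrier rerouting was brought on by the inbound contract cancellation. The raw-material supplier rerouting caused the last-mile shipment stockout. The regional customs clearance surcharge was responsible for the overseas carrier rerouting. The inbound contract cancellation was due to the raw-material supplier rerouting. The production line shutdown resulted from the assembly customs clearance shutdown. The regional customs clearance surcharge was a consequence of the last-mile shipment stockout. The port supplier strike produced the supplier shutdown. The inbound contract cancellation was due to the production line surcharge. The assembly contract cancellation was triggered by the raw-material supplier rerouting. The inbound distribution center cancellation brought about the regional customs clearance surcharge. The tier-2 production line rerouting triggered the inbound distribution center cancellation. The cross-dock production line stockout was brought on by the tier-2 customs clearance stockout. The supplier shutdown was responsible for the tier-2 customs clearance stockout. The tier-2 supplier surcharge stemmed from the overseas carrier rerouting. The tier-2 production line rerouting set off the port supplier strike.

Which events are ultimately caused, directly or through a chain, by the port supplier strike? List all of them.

the assembly customs clearance shutdown, the cross-dock production line stockout, the production line shutdown, the supplier shutdown, the tier-2 customs clearance stockout

Direct effects: the supplier shutdown.
2 steps out: the tier-2 customs clearance stockout, the assembly customs clearance shutdown.
3 steps out: the cross-dock production line stockout, the production line shutdown.
Not reachable from it: the raw-material supplier rerouting, the last-mile shipment stockout, the tier-2 production line rerouting, the inbound distribution center cancellation, the assembly contract cancellation, the inbound contract cancellation, the regional customs clearance surcharge, the overseas carrier rerouting, the tier-2 supplier surcharge, the production line surcharge.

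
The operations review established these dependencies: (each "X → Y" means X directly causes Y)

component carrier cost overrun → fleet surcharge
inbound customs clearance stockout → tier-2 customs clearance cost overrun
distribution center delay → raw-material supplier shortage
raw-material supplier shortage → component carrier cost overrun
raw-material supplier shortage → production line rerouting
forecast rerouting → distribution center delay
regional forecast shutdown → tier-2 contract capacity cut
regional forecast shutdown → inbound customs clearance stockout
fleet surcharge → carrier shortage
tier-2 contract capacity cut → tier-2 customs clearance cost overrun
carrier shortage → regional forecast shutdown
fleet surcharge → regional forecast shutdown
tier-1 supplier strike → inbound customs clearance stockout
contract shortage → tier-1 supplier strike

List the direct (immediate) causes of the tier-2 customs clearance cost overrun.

Upstream contributors include the contract shortage, the forecast rerouting, the distribution center delay, the raw-material supplier shortage, the component carrier cost overrun, the fleet surcharge, the carrier shortage, the regional forecast shutdown, the tier-1 supplier strike, but only the inbound customs clearance stockout, the tier-2 contract capacity cut feed directly into the tier-2 customs clearance cost overrun.

the inbound customs clearance stockout, the tier-2 contract capacity cut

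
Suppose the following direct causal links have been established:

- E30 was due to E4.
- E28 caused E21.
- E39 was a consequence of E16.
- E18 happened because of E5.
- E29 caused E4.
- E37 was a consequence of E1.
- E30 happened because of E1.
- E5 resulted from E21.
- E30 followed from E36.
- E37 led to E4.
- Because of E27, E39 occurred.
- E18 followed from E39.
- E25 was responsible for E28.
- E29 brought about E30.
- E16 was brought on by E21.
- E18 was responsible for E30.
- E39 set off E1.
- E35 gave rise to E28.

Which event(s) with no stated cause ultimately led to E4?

E25, E27, E29, E35

Tracing upstream from E4: E4 ← E37 ← E1 ← E39 ← E16 ← E21 ← E28 ← E35.
A separate upstream branch: E4 ← E37 ← E1 ← E39 ← E16 ← E21 ← E28 ← E25.
A separate upstream branch: E4 ← E37 ← E1 ← E39 ← E27.
A separate upstream branch: E4 ← E29.
Each of those chain origins has no stated cause.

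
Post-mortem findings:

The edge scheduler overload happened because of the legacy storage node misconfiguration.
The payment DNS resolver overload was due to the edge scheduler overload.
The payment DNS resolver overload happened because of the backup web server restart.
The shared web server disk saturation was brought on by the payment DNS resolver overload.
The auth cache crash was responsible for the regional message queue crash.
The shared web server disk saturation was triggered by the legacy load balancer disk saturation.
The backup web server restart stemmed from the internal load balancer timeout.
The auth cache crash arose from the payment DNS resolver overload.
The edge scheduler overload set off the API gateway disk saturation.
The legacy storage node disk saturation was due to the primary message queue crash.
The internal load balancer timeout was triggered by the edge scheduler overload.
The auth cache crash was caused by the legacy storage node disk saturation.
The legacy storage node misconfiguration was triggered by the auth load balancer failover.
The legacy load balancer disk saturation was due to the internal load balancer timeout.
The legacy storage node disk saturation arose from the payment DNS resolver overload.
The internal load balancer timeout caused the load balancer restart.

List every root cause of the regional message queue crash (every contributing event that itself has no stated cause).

the auth load balancer failover, the primary message queue crash

Tracing upstream from the regional message queue crash: the regional message queue crash ← the auth cache crash ← the payment DNS resolver overload ← the edge scheduler overload ← the legacy storage node misconfiguration ← the auth load balancer failover.
A separate upstream branch: the regional message queue crash ← the auth cache crash ← the legacy storage node disk saturation ← the primary message queue crash.
Each of those chain origins has no stated cause.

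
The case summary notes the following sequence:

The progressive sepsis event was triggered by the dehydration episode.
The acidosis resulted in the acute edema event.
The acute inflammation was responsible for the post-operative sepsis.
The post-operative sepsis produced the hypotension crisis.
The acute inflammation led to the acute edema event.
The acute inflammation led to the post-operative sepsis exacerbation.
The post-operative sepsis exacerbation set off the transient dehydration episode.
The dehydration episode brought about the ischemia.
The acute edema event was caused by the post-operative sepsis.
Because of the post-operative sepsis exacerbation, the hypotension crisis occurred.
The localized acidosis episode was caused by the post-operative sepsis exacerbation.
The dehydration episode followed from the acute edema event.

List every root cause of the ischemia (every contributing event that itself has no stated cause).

Tracing upstream from the ischemia: the ischemia ← the dehydration episode ← the acute edema event ← the acute inflammation.
A separate upstream branch: the ischemia ← the dehydration episode ← the acute edema event ← the acidosis.
Each of those chain origins has no stated cause.

the acidosis, the acute inflammation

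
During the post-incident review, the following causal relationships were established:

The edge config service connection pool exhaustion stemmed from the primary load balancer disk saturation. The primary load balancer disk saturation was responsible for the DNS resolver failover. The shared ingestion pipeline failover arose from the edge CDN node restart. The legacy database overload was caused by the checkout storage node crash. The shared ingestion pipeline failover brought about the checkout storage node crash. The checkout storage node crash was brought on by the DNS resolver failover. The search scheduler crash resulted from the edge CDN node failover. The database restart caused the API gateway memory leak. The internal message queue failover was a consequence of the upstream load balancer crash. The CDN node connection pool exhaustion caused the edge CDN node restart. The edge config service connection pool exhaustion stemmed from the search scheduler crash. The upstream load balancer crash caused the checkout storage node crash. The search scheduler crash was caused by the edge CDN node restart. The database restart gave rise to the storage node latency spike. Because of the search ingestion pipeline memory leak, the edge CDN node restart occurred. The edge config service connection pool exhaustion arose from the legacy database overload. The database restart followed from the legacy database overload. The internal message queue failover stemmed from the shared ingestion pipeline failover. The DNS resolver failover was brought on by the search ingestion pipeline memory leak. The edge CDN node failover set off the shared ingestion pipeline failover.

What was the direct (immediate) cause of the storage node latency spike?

Upstream contributors include the edge CDN node failover, the search ingestion pipeline memory leak, the CDN node connection pool exhaustion, the edge CDN node restart, the shared ingestion pipeline failover, the upstream load balancer crash, the primary load balancer disk saturation, the DNS resolver failover, the checkout storage node crash, the legacy database overload, but only the database restart feeds directly into the storage node latency spike.

the database restart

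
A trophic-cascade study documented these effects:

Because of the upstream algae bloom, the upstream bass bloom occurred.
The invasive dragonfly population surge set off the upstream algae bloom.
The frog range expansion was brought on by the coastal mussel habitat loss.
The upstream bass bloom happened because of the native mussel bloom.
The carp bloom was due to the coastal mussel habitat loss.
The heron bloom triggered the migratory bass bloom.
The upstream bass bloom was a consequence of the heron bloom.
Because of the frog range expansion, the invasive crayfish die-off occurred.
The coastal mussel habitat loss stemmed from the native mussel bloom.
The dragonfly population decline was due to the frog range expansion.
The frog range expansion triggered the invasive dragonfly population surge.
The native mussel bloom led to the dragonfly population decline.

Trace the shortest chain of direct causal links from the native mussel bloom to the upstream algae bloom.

the native mussel bloom → the coastal mussel habitat loss
the coastal mussel habitat loss → the frog range expansion
the frog range expansion → the invasive dragonfly population surge
the invasive dragonfly population surge → the upstream algae bloom
Length: 4 steps.

the native mussel bloom → the coastal mussel habitat loss → the frog range expansion → the invasive dragonfly population surge → the upstream algae bloom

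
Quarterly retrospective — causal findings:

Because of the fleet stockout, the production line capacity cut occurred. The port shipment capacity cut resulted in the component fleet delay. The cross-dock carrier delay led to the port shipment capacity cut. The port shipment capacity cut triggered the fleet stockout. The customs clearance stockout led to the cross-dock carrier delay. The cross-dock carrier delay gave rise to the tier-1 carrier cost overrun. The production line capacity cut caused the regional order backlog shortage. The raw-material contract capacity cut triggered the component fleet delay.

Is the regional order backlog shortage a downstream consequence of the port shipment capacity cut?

Yes

There is a causal chain: the port shipment capacity cut → the fleet stockout → the production line capacity cut → the regional order backlog shortage.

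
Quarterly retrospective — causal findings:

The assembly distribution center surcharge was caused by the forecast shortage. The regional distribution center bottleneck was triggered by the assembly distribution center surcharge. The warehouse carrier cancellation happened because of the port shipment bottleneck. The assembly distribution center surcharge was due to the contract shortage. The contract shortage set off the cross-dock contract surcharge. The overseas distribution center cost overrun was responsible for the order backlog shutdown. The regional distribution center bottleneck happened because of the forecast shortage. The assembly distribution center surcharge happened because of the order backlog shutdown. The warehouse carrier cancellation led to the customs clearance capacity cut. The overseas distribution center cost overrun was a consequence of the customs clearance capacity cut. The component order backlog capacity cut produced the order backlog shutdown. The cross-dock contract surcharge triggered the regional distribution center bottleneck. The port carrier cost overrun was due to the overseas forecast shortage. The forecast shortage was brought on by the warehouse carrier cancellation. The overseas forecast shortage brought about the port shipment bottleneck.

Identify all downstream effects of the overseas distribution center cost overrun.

the assembly distribution center surcharge, the order backlog shutdown, the regional distribution center bottleneck

Direct effects: the order backlog shutdown.
2 steps out: the assembly distribution center surcharge.
3 steps out: the regional distribution center bottleneck.
Not reachable from it: the overseas forecast shortage, the port carrier cost overrun, the port shipment bottleneck, the warehouse carrier cancellation, the customs clearance capacity cut, the contract shortage, the component order backlog capacity cut, the cross-dock contract surcharge, the forecast shortage.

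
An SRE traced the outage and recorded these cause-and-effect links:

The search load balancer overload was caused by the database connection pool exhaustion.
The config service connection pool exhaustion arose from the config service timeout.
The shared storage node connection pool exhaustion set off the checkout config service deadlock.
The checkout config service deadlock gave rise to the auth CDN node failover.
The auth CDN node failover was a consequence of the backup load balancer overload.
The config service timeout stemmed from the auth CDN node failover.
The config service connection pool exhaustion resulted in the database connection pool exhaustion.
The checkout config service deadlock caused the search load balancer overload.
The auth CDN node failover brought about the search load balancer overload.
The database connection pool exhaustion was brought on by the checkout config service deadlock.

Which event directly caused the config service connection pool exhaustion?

the config service timeout

Upstream contributors include the shared storage node connection pool exhaustion, the checkout config service deadlock, the auth CDN node failover, the backup load balancer overload, but only the config service timeout feeds directly into the config service connection pool exhaustion.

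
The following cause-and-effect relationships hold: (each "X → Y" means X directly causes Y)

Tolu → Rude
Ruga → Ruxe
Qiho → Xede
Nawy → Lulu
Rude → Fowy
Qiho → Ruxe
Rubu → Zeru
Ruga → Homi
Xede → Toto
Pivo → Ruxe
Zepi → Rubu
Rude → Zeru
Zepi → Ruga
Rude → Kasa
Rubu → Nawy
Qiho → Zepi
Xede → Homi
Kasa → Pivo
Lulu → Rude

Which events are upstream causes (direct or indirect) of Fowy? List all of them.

Immediate cause of Fowy: Rude.
Further upstream: Qiho, Zepi, Tolu, Rubu, Nawy, Lulu.

Lulu, Nawy, Qiho, Rubu, Rude, Tolu, Zepi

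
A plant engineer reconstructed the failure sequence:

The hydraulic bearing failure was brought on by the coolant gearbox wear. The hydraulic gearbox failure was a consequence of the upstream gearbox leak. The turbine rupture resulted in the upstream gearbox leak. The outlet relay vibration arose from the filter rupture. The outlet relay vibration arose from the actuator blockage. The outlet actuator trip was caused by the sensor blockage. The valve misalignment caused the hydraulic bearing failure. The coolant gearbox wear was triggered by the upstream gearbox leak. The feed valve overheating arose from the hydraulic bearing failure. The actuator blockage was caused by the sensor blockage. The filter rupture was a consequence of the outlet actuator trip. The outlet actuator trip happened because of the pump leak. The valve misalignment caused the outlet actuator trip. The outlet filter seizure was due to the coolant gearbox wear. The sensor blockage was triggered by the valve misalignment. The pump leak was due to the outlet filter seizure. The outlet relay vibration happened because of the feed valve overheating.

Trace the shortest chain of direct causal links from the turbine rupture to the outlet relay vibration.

the turbine rupture → the upstream gearbox leak → the coolant gearbox wear → the hydraulic bearing failure → the feed valve overheating → the outlet relay vibration

the turbine rupture → the upstream gearbox leak
the upstream gearbox leak → the coolant gearbox wear
the coolant gearbox wear → the hydraulic bearing failure
the hydraulic bearing failure → the feed valve overheating
the feed valve overheating → the outlet relay vibration
Length: 5 steps.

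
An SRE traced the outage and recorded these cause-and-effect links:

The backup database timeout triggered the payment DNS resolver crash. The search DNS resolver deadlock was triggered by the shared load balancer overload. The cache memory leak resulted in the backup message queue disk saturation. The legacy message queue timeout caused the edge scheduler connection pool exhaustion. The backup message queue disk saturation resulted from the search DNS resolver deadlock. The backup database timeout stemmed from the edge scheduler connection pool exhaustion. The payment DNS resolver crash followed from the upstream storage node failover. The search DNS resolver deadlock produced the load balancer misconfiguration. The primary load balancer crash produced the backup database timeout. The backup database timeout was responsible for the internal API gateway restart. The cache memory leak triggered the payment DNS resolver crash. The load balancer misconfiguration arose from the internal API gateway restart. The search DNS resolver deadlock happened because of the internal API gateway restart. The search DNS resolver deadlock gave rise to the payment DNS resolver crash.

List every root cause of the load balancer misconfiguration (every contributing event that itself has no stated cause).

the legacy message queue timeout, the primary load balancer crash, the shared load balancer overload

Tracing upstream from the load balancer misconfiguration: the load balancer misconfiguration ← the internal API gateway restart ← the backup database timeout ← the edge scheduler connection pool exhaustion ← the legacy message queue timeout.
A separate upstream branch: the load balancer misconfiguration ← the internal API gateway restart ← the backup database timeout ← the primary load balancer crash.
A separate upstream branch: the load balancer misconfiguration ← the search DNS resolver deadlock ← the shared load balancer overload.
Each of those chain origins has no stated cause.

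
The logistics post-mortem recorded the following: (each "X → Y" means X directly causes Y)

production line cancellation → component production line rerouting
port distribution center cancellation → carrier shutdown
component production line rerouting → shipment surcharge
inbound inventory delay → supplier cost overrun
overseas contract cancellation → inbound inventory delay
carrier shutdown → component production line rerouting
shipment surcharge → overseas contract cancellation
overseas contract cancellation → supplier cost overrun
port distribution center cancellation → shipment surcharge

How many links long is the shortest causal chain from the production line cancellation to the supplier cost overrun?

Shortest chain: the production line cancellation → the component production line rerouting → the shipment surcharge → the overseas contract cancellation → the supplier cost overrun.

4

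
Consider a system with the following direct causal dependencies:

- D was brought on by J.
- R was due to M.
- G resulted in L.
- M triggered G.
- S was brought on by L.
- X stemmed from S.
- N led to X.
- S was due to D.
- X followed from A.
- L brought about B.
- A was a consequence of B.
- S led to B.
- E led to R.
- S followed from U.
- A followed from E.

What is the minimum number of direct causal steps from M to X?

4

Shortest chain: M → G → L → S → X.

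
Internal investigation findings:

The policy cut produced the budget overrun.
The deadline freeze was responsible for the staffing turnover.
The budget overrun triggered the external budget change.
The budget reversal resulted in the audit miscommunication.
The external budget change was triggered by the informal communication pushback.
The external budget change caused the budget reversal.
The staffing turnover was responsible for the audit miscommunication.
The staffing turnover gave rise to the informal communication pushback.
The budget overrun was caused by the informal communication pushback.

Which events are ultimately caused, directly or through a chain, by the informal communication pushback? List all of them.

Direct effects: the budget overrun, the external budget change.
2 steps out: the budget reversal.
3 steps out: the audit miscommunication.
Not reachable from it: the deadline freeze, the staffing turnover, the policy cut.

the audit miscommunication, the budget overrun, the budget reversal, the external budget change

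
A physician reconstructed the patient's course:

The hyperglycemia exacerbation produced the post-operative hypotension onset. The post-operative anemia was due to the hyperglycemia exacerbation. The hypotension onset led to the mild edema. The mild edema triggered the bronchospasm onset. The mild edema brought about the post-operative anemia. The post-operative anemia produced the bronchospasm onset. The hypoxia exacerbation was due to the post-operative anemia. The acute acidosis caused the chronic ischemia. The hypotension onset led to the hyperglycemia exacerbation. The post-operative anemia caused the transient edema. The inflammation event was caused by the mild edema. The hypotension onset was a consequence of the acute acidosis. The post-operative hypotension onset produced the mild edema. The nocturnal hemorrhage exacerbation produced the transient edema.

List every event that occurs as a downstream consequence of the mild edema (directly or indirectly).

Direct effects: the post-operative anemia, the inflammation event, the bronchospasm onset.
2 steps out: the hypoxia exacerbation, the transient edema.
Not reachable from it: the acute acidosis, the chronic ischemia, the hypotension onset, the hyperglycemia exacerbation, the post-operative hypotension onset, the nocturnal hemorrhage exacerbation.

the bronchospasm onset, the hypoxia exacerbation, the inflammation event, the post-operative anemia, the transient edema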